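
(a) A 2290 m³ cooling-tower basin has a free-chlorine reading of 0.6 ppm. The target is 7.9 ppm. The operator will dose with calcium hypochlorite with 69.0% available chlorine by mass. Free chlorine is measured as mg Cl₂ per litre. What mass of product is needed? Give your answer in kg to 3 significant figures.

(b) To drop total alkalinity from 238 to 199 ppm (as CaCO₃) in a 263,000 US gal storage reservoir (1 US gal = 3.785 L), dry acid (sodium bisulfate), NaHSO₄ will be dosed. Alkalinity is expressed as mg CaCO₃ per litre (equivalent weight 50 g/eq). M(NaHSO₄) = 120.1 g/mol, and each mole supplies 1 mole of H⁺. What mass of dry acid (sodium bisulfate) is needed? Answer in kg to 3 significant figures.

(a) Volume: 2290 m³ = 2,290,000 L.
(a) Chlorine deficit: 7.9 − 0.6 = 7.3 ppm = 7.3 mg/L as Cl₂.
(a) Cl₂ equivalent needed: 7.3 mg/L × 2,290,000 L = 16,720,000 mg = 16,720 g.
(a) Product at 69.0% available chlorine: 16,720 / 0.69 = 24,230 g.

(b) Volume: 263,000 US gal × 3.785 L/gal = 995,455 L.
(b) Alkalinity to neutralize: (238 − 199) = 39 mg/L as CaCO₃ × 995,455 L = 38,820 g as CaCO₃.
(b) Equivalents of H⁺ required: 38,820 ÷ 50 g/eq = 776.5 eq = 776.5 mol NaHSO₄.
(b) Mass of NaHSO₄: 776.5 × 120.1 = 93,250 g.

(a) 24.2 kg; (b) 93.3 kg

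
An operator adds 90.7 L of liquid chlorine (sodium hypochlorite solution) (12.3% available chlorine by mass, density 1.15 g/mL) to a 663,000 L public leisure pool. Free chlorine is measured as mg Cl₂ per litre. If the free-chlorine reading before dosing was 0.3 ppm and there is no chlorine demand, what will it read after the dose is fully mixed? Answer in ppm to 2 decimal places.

Mass of solution: 90.7 L × 1000 mL/L × 1.15 g/mL = 104,300 g.
Available chlorine delivered: 104,300 g × 0.123 = 12,830 g as Cl₂.
Concentration rise: 12,830 g / 663,000 L = 19.35 mg/L = 19.35 ppm.
Final FC: 0.3 + 19.35 = 19.65 ppm.

19.65 ppm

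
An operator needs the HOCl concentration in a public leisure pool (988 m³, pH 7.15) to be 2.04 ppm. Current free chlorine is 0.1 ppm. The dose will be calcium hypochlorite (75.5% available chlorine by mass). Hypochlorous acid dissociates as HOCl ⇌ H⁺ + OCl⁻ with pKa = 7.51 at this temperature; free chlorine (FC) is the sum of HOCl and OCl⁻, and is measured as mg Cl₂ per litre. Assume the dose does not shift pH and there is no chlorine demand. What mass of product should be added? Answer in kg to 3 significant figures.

3.70 kg

Volume: 988 m³ = 988,000 L.
[OCl⁻]/[HOCl] = 10^(pH − pKa) = 10^(7.15 − 7.51) = 0.4365; fraction as HOCl = 1/(1 + 0.4365) = 0.6961.
Free chlorine required for 2.04 ppm HOCl: 2.04 / 0.6961 = 2.93 ppm.
FC to add: 2.93 − 0.1 = 2.83 mg/L as Cl₂.
Cl₂ equivalent: 2.83 mg/L × 988,000 L = 2797 g.
Product at 75.5% available Cl: 2797 / 0.755 = 3704 g.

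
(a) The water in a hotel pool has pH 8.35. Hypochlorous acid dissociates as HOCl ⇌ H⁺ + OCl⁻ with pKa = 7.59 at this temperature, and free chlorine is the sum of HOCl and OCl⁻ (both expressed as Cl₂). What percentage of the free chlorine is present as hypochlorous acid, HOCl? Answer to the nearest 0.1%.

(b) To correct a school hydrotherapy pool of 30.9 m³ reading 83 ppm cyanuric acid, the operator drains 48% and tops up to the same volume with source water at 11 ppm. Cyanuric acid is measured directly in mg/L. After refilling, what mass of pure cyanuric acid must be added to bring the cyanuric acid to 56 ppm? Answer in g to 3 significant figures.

(a) 14.8%; (b) 234 g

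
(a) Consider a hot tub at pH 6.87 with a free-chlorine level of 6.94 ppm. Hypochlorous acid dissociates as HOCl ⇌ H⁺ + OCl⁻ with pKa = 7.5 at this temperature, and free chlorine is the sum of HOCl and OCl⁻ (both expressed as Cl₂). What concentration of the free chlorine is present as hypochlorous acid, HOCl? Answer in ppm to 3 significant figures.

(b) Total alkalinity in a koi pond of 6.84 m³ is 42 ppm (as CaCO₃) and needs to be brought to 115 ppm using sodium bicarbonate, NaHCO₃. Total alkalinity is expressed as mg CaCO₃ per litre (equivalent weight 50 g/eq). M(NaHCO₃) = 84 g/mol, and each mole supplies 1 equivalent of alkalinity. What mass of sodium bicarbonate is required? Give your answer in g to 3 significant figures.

(a) [OCl⁻]/[HOCl] = 10^(pH − pKa) = 10^(6.87 − 7.5) = 10^-0.63 = 0.2344.
(a) Fraction as HOCl = 1 / (1 + 0.2344) = 0.8101.
(a) HOCl = 0.8101 × 6.94 ppm = 5.622 ppm.

(b) Volume: 6.84 m³ = 6,840 L.
(b) Alkalinity to add: (115 − 42) = 73 mg/L as CaCO₃ × 6,840 L = 499.3 g as CaCO₃.
(b) Equivalents: 499.3 g ÷ 50 g/eq = 9.986 eq.
(b) NaHCO₃ supplies 1 eq per mole → 9.986 mol.
(b) Mass: 9.986 mol × 84 g/mol = 838.9 g.

(a) 5.62 ppm; (b) 839 g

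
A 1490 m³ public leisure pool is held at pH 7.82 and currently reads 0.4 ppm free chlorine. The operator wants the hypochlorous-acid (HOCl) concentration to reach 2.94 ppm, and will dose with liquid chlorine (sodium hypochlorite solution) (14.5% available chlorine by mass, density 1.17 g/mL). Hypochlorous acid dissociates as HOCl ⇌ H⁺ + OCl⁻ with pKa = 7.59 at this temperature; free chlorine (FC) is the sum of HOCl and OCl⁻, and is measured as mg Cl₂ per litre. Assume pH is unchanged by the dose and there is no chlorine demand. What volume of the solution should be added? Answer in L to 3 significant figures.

Volume: 1490 m³ = 1,490,000 L.
[OCl⁻]/[HOCl] = 10^(pH − pKa) = 10^(7.82 − 7.59) = 1.698; fraction as HOCl = 1/(1 + 1.698) = 0.3706.
Free chlorine required for 2.94 ppm HOCl: 2.94 / 0.3706 = 7.933 ppm.
FC to add: 7.933 − 0.4 = 7.533 mg/L as Cl₂.
Cl₂ equivalent: 7.533 mg/L × 1,490,000 L = 11,220 g.
Product at 14.5% available Cl: 11,220 / 0.145 = 77,410 g.
Volume: 77,410 g ÷ 1.17 g/mL = 66,160 mL.

66.2 L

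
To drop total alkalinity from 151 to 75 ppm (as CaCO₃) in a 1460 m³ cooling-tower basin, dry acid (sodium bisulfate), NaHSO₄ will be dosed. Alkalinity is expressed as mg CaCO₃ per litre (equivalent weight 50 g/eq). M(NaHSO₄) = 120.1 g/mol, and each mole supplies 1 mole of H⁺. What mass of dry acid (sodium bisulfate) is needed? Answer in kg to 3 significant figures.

267 kg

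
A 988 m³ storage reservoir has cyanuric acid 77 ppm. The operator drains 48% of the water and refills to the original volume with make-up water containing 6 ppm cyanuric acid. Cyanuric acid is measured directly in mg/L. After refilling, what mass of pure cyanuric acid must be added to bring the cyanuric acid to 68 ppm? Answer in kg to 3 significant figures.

Volume: 988 m³ = 988,000 L.
After draining 48% and refilling: 77 × 0.52 + 6 × 0.48 = 42.92 ppm.
Deficit to target: 68 − 42.92 = 25.08 mg/L.
Mass: 25.08 mg/L × 988,000 L = 24,780 g cyanuric acid.

24.8 kg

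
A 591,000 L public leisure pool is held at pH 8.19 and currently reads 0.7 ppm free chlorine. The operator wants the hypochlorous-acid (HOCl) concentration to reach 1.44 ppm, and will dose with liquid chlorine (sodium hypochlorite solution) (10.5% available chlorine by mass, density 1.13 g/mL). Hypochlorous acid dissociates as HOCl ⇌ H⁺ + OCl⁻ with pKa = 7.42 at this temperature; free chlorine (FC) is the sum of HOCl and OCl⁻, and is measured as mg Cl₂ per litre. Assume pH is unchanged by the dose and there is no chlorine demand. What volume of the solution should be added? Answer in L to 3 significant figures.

45.9 L

[OCl⁻]/[HOCl] = 10^(pH − pKa) = 10^(8.19 − 7.42) = 5.888; fraction as HOCl = 1/(1 + 5.888) = 0.1452.
Free chlorine required for 1.44 ppm HOCl: 1.44 / 0.1452 = 9.919 ppm.
FC to add: 9.919 − 0.7 = 9.219 mg/L as Cl₂.
Cl₂ equivalent: 9.219 mg/L × 591,000 L = 5449 g.
Product at 10.5% available Cl: 5449 / 0.105 = 51,890 g.
Volume: 51,890 g ÷ 1.13 g/mL = 45,920 mL.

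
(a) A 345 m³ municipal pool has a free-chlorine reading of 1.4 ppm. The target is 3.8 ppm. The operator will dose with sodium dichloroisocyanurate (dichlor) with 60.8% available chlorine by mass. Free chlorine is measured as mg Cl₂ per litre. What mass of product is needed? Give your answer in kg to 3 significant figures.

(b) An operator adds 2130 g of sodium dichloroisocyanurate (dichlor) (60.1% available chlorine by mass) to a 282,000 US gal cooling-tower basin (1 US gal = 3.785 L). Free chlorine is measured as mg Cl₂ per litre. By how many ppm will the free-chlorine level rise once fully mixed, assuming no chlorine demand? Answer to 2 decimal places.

(a) 1.36 kg; (b) 1.20 ppm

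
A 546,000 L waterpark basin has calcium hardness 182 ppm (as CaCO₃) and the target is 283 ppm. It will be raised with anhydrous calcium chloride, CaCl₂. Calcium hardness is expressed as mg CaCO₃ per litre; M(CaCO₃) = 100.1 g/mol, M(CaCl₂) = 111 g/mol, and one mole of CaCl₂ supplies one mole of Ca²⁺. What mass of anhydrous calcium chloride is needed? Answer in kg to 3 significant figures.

61.2 kg

Hardness to add: (283 − 182) = 101 mg/L as CaCO₃ × 546,000 L = 55,150 g as CaCO₃.
Moles of Ca²⁺ (1 mol Ca²⁺ ≡ 1 mol CaCO₃): 55,150 / 100.1 g/mol = 550.9 mol.
Mass of CaCl₂: 550.9 × 111 = 61,150 g.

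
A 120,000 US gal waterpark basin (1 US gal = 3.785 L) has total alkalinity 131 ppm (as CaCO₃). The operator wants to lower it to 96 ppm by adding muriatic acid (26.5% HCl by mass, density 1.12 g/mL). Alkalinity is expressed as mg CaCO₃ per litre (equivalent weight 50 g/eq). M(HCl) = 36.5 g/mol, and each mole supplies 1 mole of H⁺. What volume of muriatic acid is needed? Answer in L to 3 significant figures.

39.1 L

Volume: 120,000 US gal × 3.785 L/gal = 454,200 L.
Alkalinity to neutralize: (131 − 96) = 35 mg/L as CaCO₃ × 454,200 L = 15,900 g as CaCO₃.
Equivalents of H⁺ required: 15,900 ÷ 50 g/eq = 317.9 eq = 317.9 mol HCl.
Mass of HCl: 317.9 × 36.5 = 11,600 g.
Mass of 26.5% solution: 11,600 / 0.265 = 43,790 g.
Volume: 43,790 g ÷ 1.12 g/mL = 39,100 mL.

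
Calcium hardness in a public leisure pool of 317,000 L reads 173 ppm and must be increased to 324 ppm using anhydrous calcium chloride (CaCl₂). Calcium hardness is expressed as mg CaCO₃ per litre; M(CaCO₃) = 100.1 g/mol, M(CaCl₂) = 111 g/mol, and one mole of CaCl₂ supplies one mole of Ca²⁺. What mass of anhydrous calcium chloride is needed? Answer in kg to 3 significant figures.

Hardness to add: (324 − 173) = 151 mg/L as CaCO₃ × 317,000 L = 47,870 g as CaCO₃.
Moles of Ca²⁺ (1 mol Ca²⁺ ≡ 1 mol CaCO₃): 47,870 / 100.1 g/mol = 478.2 mol.
Mass of CaCl₂: 478.2 × 111 = 53,080 g.

53.1 kg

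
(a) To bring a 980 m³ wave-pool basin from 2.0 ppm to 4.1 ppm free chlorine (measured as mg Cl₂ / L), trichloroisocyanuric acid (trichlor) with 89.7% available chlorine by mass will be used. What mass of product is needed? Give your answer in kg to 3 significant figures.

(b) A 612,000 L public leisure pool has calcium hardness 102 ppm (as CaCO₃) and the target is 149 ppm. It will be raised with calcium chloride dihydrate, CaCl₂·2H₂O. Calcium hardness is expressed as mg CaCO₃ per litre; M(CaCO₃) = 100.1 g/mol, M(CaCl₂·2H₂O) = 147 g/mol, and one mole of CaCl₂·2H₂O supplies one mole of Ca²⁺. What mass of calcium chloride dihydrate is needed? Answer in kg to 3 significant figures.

(a) Volume: 980 m³ = 980,000 L.
(a) Chlorine deficit: 4.1 − 2.0 = 2.1 ppm = 2.1 mg/L as Cl₂.
(a) Cl₂ equivalent needed: 2.1 mg/L × 980,000 L = 2,058,000 mg = 2058 g.
(a) Product at 89.7% available chlorine: 2058 / 0.897 = 2294 g.

(b) Hardness to add: (149 − 102) = 47 mg/L as CaCO₃ × 612,000 L = 28,760 g as CaCO₃.
(b) Moles of Ca²⁺ (1 mol Ca²⁺ ≡ 1 mol CaCO₃): 28,760 / 100.1 g/mol = 287.4 mol.
(b) Mass of CaCl₂·2H₂O: 287.4 × 147 = 42,240 g.

(a) 2.29 kg; (b) 42.2 kg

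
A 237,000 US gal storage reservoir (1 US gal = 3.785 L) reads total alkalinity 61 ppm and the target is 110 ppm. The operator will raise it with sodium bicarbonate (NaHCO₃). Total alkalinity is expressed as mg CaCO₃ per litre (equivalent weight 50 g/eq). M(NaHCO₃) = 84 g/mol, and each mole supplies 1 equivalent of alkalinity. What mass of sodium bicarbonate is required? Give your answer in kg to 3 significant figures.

73.8 kg

Volume: 237,000 US gal × 3.785 L/gal = 897,045 L.
Alkalinity to add: (110 − 61) = 49 mg/L as CaCO₃ × 897,045 L = 43,960 g as CaCO₃.
Equivalents: 43,960 g ÷ 50 g/eq = 879.1 eq.
NaHCO₃ supplies 1 eq per mole → 879.1 mol.
Mass: 879.1 mol × 84 g/mol = 73,840 g.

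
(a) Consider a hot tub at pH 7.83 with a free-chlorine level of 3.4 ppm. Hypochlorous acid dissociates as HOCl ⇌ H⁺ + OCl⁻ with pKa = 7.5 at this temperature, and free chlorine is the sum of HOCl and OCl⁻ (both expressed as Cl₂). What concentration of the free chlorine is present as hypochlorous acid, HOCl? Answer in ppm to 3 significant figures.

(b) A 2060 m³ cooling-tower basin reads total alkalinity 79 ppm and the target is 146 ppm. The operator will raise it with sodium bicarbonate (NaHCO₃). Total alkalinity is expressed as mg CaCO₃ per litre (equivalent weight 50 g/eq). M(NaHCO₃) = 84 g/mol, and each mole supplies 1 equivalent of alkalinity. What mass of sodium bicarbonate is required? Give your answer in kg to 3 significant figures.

(a) [OCl⁻]/[HOCl] = 10^(pH − pKa) = 10^(7.83 − 7.5) = 10^0.33 = 2.138.
(a) Fraction as HOCl = 1 / (1 + 2.138) = 0.3187.
(a) HOCl = 0.3187 × 3.4 ppm = 1.084 ppm.

(b) Volume: 2060 m³ = 2,060,000 L.
(b) Alkalinity to add: (146 − 79) = 67 mg/L as CaCO₃ × 2,060,000 L = 138,000 g as CaCO₃.
(b) Equivalents: 138,000 g ÷ 50 g/eq = 2760 eq.
(b) NaHCO₃ supplies 1 eq per mole → 2760 mol.
(b) Mass: 2760 mol × 84 g/mol = 231,900 g.

(a) 1.08 ppm; (b) 232 kg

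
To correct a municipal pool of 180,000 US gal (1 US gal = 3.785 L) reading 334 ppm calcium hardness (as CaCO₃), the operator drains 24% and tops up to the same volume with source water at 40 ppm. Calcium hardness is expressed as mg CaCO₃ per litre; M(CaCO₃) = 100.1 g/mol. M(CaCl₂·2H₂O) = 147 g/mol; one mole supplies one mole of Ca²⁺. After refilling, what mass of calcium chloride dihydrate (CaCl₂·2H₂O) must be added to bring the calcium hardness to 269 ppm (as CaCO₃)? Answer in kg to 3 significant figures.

Volume: 180,000 US gal × 3.785 L/gal = 681,300 L.
After draining 24% and refilling: 334 × 0.76 + 40 × 0.24 = 263.44 ppm.
Deficit to target: 269 − 263.44 = 5.56 mg/L.
As CaCO₃: 5.56 mg/L × 681,300 L = 3788 g; ÷ 100.1 = 37.84 mol Ca²⁺.
Mass: 37.84 × 147 = 5563 g.

5.56 kg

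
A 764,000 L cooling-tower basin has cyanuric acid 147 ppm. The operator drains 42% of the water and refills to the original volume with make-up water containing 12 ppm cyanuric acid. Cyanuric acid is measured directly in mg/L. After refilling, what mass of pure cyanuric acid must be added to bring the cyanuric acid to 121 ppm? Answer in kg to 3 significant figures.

23.5 kg

After draining 42% and refilling: 147 × 0.58 + 12 × 0.42 = 90.3 ppm.
Deficit to target: 121 − 90.3 = 30.7 mg/L.
Mass: 30.7 mg/L × 764,000 L = 23,450 g cyanuric acid.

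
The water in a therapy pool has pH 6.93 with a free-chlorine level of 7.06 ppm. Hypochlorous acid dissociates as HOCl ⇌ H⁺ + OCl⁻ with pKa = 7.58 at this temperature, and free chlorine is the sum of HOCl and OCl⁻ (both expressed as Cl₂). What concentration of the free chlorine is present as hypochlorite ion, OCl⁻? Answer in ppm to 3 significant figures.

[OCl⁻]/[HOCl] = 10^(pH − pKa) = 10^(6.93 − 7.58) = 10^-0.65 = 0.2239.
Fraction as HOCl = 1 / (1 + 0.2239) = 0.8171.
OCl⁻ = (1 − 0.8171) × 7.06 ppm = 1.291 ppm.

1.29 ppm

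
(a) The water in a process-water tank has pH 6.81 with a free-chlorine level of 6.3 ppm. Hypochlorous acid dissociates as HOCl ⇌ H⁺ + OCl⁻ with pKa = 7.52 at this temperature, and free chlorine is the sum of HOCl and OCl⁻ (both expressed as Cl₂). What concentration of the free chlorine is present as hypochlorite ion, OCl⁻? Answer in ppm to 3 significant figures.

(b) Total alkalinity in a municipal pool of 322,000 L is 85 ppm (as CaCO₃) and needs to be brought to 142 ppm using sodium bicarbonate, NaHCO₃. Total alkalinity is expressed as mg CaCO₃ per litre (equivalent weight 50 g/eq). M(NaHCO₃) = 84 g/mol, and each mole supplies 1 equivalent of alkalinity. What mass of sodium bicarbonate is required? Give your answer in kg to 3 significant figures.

(a) 1.03 ppm; (b) 30.8 kg

(a) [OCl⁻]/[HOCl] = 10^(pH − pKa) = 10^(6.81 − 7.52) = 10^-0.71 = 0.195.
(a) Fraction as HOCl = 1 / (1 + 0.195) = 0.8368.
(a) OCl⁻ = (1 − 0.8368) × 6.3 ppm = 1.028 ppm.

(b) Alkalinity to add: (142 − 85) = 57 mg/L as CaCO₃ × 322,000 L = 18,350 g as CaCO₃.
(b) Equivalents: 18,350 g ÷ 50 g/eq = 367.1 eq.
(b) NaHCO₃ supplies 1 eq per mole → 367.1 mol.
(b) Mass: 367.1 mol × 84 g/mol = 30,830 g.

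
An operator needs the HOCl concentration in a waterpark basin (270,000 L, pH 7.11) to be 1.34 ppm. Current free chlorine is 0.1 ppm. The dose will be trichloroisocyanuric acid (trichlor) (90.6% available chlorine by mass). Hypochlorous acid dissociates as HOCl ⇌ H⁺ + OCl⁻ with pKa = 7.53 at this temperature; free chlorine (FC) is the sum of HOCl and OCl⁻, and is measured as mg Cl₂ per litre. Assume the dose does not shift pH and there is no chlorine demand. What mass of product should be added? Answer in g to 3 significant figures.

521 g

[OCl⁻]/[HOCl] = 10^(pH − pKa) = 10^(7.11 − 7.53) = 0.3802; fraction as HOCl = 1/(1 + 0.3802) = 0.7245.
Free chlorine required for 1.34 ppm HOCl: 1.34 / 0.7245 = 1.849 ppm.
FC to add: 1.849 − 0.1 = 1.749 mg/L as Cl₂.
Cl₂ equivalent: 1.749 mg/L × 270,000 L = 472.4 g.
Product at 90.6% available Cl: 472.4 / 0.906 = 521.4 g.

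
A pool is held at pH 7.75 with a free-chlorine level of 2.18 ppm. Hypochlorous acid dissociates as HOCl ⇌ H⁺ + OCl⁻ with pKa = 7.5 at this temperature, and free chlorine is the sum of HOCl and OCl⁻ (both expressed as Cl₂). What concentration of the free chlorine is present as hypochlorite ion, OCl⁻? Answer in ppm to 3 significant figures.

1.40 ppm

[OCl⁻]/[HOCl] = 10^(pH − pKa) = 10^(7.75 − 7.5) = 10^0.25 = 1.778.
Fraction as HOCl = 1 / (1 + 1.778) = 0.3599.
OCl⁻ = (1 − 0.3599) × 2.18 ppm = 1.395 ppm.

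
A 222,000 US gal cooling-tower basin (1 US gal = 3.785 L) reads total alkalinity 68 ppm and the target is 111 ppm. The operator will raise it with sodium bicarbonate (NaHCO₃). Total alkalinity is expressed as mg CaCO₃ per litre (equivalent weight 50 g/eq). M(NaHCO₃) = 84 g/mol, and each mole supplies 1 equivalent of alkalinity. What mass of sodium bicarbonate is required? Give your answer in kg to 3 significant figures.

Volume: 222,000 US gal × 3.785 L/gal = 840,270 L.
Alkalinity to add: (111 − 68) = 43 mg/L as CaCO₃ × 840,270 L = 36,130 g as CaCO₃.
Equivalents: 36,130 g ÷ 50 g/eq = 722.6 eq.
NaHCO₃ supplies 1 eq per mole → 722.6 mol.
Mass: 722.6 mol × 84 g/mol = 60,700 g.

60.7 kg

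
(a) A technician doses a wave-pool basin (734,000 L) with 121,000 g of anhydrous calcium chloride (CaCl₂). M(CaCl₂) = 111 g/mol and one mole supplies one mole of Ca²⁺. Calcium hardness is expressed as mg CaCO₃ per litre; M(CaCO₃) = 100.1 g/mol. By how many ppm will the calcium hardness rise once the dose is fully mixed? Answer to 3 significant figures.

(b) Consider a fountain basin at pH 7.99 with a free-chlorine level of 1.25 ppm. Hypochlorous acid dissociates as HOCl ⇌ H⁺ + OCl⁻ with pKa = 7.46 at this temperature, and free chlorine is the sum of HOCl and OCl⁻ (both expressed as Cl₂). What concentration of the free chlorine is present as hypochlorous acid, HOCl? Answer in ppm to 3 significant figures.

(a) 149 ppm; (b) 0.285 ppm

(a) Moles of Ca²⁺: 121,000 g ÷ 111 g/mol = 1090 mol.
(a) As CaCO₃: 1090 mol × 100.1 g/mol = 109,100 g.
(a) Rise: 109,100 g / 734,000 L × 1000 = 148.7 mg/L.

(b) [OCl⁻]/[HOCl] = 10^(pH − pKa) = 10^(7.99 − 7.46) = 10^0.53 = 3.388.
(b) Fraction as HOCl = 1 / (1 + 3.388) = 0.2279.
(b) HOCl = 0.2279 × 1.25 ppm = 0.2848 ppm.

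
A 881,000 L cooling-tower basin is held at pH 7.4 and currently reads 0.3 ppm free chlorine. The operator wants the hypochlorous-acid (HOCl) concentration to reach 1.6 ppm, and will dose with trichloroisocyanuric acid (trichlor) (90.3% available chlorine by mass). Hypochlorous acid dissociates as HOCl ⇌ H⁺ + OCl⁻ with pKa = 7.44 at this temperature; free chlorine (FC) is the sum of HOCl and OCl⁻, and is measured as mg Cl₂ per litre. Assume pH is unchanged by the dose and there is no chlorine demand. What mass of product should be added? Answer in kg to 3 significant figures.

2.69 kg

[OCl⁻]/[HOCl] = 10^(pH − pKa) = 10^(7.4 − 7.44) = 0.912; fraction as HOCl = 1/(1 + 0.912) = 0.523.
Free chlorine required for 1.6 ppm HOCl: 1.6 / 0.523 = 3.059 ppm.
FC to add: 3.059 − 0.3 = 2.759 mg/L as Cl₂.
Cl₂ equivalent: 2.759 mg/L × 881,000 L = 2431 g.
Product at 90.3% available Cl: 2431 / 0.903 = 2692 g.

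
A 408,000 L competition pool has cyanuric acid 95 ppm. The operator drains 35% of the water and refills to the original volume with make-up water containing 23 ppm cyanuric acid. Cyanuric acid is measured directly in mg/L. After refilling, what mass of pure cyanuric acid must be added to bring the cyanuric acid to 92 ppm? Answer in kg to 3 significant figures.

After draining 35% and refilling: 95 × 0.65 + 23 × 0.35 = 69.8 ppm.
Deficit to target: 92 − 69.8 = 22.2 mg/L.
Mass: 22.2 mg/L × 408,000 L = 9058 g cyanuric acid.

9.06 kg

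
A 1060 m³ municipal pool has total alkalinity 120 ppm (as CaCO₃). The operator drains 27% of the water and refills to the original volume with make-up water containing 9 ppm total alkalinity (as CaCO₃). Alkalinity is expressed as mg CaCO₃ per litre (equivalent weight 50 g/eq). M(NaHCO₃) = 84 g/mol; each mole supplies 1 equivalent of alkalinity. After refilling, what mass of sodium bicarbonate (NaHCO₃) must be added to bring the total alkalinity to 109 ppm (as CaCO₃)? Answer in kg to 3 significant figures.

Volume: 1060 m³ = 1,060,000 L.
After draining 27% and refilling: 120 × 0.73 + 9 × 0.27 = 90.03 ppm.
Deficit to target: 109 − 90.03 = 18.97 mg/L.
As CaCO₃: 18.97 mg/L × 1,060,000 L = 20,110 g; ÷ 50 g/eq ÷ 1 = 402.2 mol NaHCO₃.
Mass: 402.2 × 84 = 33,780 g.

33.8 kg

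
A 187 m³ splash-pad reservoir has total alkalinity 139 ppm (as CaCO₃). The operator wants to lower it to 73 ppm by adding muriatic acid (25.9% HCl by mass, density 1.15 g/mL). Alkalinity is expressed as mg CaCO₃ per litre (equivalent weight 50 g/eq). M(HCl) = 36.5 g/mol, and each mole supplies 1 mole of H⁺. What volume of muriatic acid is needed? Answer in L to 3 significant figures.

30.2 L

Volume: 187 m³ = 187,000 L.
Alkalinity to neutralize: (139 − 73) = 66 mg/L as CaCO₃ × 187,000 L = 12,340 g as CaCO₃.
Equivalents of H⁺ required: 12,340 ÷ 50 g/eq = 246.8 eq = 246.8 mol HCl.
Mass of HCl: 246.8 × 36.5 = 9010 g.
Mass of 25.9% solution: 9010 / 0.259 = 34,790 g.
Volume: 34,790 g ÷ 1.15 g/mL = 30,250 mL.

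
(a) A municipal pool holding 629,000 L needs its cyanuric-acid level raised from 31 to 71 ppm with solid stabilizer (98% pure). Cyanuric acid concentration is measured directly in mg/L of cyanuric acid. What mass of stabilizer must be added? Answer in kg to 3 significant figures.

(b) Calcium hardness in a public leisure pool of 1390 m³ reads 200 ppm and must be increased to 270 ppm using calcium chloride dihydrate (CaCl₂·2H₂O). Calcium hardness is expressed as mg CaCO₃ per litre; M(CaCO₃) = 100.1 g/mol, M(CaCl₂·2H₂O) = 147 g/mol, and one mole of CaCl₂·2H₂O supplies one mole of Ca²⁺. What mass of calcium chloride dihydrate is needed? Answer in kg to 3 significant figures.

(a) CYA to add: (71 − 31) = 40 mg/L × 629,000 L = 25,160 g cyanuric acid.
(a) At 98% purity: 25,160 / 0.98 = 25,670 g product.

(b) Volume: 1390 m³ = 1,390,000 L.
(b) Hardness to add: (270 − 200) = 70 mg/L as CaCO₃ × 1,390,000 L = 97,300 g as CaCO₃.
(b) Moles of Ca²⁺ (1 mol Ca²⁺ ≡ 1 mol CaCO₃): 97,300 / 100.1 g/mol = 972 mol.
(b) Mass of CaCl₂·2H₂O: 972 × 147 = 142,900 g.

(a) 25.7 kg; (b) 143 kg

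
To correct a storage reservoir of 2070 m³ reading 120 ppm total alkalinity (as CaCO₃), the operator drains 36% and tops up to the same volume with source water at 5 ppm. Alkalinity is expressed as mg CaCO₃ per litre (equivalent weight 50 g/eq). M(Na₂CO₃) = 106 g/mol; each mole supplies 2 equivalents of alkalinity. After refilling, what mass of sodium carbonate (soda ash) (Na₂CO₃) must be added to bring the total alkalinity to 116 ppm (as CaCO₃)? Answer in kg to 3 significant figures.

Volume: 2070 m³ = 2,070,000 L.
After draining 36% and refilling: 120 × 0.64 + 5 × 0.36 = 78.6 ppm.
Deficit to target: 116 − 78.6 = 37.4 mg/L.
As CaCO₃: 37.4 mg/L × 2,070,000 L = 77,420 g; ÷ 50 g/eq ÷ 2 = 774.2 mol Na₂CO₃.
Mass: 774.2 × 106 = 82,060 g.

82.1 kg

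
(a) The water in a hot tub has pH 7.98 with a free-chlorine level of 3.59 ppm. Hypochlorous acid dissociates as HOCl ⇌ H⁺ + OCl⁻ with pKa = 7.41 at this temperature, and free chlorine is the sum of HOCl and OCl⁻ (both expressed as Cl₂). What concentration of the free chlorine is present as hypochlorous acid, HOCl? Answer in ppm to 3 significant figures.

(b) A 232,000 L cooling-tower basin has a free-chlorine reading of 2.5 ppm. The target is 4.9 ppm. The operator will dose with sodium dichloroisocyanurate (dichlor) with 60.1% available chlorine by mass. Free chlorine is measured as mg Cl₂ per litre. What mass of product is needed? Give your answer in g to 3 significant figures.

(a) 0.761 ppm; (b) 926 g

(a) [OCl⁻]/[HOCl] = 10^(pH − pKa) = 10^(7.98 − 7.41) = 10^0.57 = 3.715.
(a) Fraction as HOCl = 1 / (1 + 3.715) = 0.2121.
(a) HOCl = 0.2121 × 3.59 ppm = 0.7613 ppm.

(b) Chlorine deficit: 4.9 − 2.5 = 2.4 ppm = 2.4 mg/L as Cl₂.
(b) Cl₂ equivalent needed: 2.4 mg/L × 232,000 L = 556,800 mg = 556.8 g.
(b) Product at 60.1% available chlorine: 556.8 / 0.601 = 926.5 g.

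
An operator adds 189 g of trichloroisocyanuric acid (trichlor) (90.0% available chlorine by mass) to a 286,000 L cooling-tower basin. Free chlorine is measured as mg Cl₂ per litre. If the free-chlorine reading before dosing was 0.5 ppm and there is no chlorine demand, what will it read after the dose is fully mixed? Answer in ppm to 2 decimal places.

Available chlorine delivered: 189 g × 0.9 = 170.1 g as Cl₂.
Concentration rise: 170.1 g / 286,000 L = 0.5948 mg/L = 0.59 ppm.
Final FC: 0.5 + 0.59 = 1.09 ppm.

1.09 ppm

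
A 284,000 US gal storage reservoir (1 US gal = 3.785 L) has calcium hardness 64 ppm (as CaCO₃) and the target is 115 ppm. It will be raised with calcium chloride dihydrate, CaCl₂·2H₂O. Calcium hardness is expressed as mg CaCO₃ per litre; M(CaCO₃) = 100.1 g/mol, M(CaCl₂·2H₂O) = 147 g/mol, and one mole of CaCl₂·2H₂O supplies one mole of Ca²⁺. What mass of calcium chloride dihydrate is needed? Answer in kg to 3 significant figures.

80.5 kg

Volume: 284,000 US gal × 3.785 L/gal = 1,074,940 L.
Hardness to add: (115 − 64) = 51 mg/L as CaCO₃ × 1,074,940 L = 54,820 g as CaCO₃.
Moles of Ca²⁺ (1 mol Ca²⁺ ≡ 1 mol CaCO₃): 54,820 / 100.1 g/mol = 547.7 mol.
Mass of CaCl₂·2H₂O: 547.7 × 147 = 80,510 g.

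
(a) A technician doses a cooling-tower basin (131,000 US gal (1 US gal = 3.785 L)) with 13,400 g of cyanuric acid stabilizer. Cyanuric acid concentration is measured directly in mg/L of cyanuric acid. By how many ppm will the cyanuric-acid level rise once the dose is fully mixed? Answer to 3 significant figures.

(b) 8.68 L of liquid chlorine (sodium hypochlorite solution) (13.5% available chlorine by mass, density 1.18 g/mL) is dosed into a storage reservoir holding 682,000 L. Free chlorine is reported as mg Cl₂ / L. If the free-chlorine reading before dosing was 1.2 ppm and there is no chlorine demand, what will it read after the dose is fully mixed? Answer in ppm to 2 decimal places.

(a) 27.0 ppm; (b) 3.23 ppm

(a) Volume: 131,000 US gal × 3.785 L/gal = 495,835 L.
(a) Rise: 13,400 g / 495,835 L × 1000 = 27.03 mg/L.

(b) Mass of solution: 8.68 L × 1000 mL/L × 1.18 g/mL = 10,240 g.
(b) Available chlorine delivered: 10,240 g × 0.135 = 1383 g as Cl₂.
(b) Concentration rise: 1383 g / 682,000 L = 2.027 mg/L = 2.03 ppm.
(b) Final FC: 1.2 + 2.03 = 3.23 ppm.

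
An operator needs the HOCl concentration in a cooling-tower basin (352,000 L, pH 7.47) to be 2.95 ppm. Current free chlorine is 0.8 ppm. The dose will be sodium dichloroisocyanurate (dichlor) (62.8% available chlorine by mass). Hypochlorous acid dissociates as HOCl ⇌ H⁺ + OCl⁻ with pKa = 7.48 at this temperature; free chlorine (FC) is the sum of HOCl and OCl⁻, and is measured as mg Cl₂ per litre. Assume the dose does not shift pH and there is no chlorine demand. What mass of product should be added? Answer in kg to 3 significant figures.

[OCl⁻]/[HOCl] = 10^(pH − pKa) = 10^(7.47 − 7.48) = 0.9772; fraction as HOCl = 1/(1 + 0.9772) = 0.5058.
Free chlorine required for 2.95 ppm HOCl: 2.95 / 0.5058 = 5.833 ppm.
FC to add: 5.833 − 0.8 = 5.033 mg/L as Cl₂.
Cl₂ equivalent: 5.033 mg/L × 352,000 L = 1772 g.
Product at 62.8% available Cl: 1772 / 0.628 = 2821 g.

2.82 kg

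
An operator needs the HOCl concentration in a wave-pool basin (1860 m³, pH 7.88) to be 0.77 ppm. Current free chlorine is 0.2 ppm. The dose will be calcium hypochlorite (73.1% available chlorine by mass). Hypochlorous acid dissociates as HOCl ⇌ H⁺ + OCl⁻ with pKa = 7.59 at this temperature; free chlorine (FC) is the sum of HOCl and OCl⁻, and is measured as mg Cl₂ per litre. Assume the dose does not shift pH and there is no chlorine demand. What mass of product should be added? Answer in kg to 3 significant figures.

5.27 kg

Volume: 1860 m³ = 1,860,000 L.
[OCl⁻]/[HOCl] = 10^(pH − pKa) = 10^(7.88 − 7.59) = 1.95; fraction as HOCl = 1/(1 + 1.95) = 0.339.
Free chlorine required for 0.77 ppm HOCl: 0.77 / 0.339 = 2.271 ppm.
FC to add: 2.271 − 0.2 = 2.071 mg/L as Cl₂.
Cl₂ equivalent: 2.071 mg/L × 1,860,000 L = 3853 g.
Product at 73.1% available Cl: 3853 / 0.731 = 5271 g.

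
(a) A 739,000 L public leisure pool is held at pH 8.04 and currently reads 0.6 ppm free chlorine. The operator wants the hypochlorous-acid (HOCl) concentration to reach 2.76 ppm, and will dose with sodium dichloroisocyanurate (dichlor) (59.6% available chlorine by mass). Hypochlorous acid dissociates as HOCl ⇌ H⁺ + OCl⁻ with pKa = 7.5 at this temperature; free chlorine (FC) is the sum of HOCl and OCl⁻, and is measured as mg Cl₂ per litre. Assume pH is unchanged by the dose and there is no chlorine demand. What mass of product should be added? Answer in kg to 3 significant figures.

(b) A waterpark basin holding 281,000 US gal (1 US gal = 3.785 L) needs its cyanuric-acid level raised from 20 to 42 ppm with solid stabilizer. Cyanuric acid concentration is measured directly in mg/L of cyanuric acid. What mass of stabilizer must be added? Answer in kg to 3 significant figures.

(a) [OCl⁻]/[HOCl] = 10^(pH − pKa) = 10^(8.04 − 7.5) = 3.467; fraction as HOCl = 1/(1 + 3.467) = 0.2238.
(a) Free chlorine required for 2.76 ppm HOCl: 2.76 / 0.2238 = 12.33 ppm.
(a) FC to add: 12.33 − 0.6 = 11.73 mg/L as Cl₂.
(a) Cl₂ equivalent: 11.73 mg/L × 739,000 L = 8668 g.
(a) Product at 59.6% available Cl: 8668 / 0.596 = 14,540 g.

(b) Volume: 281,000 US gal × 3.785 L/gal = 1,063,585 L.
(b) CYA to add: (42 − 20) = 22 mg/L × 1,063,585 L = 23,400 g cyanuric acid.

(a) 14.5 kg; (b) 23.4 kg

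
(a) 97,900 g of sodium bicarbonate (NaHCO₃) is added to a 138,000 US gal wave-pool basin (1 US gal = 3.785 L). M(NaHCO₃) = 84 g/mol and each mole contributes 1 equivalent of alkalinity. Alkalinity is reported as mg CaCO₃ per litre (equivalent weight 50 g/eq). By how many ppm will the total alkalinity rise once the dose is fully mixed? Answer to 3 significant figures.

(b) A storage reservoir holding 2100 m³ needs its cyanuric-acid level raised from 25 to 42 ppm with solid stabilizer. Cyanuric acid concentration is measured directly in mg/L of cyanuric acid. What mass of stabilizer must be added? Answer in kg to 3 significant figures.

(a) 112 ppm; (b) 35.7 kg

(a) Volume: 138,000 US gal × 3.785 L/gal = 522,330 L.
(a) Moles of NaHCO₃: 97,900 g ÷ 84 g/mol = 1165 mol → 1165 eq of alkalinity.
(a) As CaCO₃: 1165 eq × 50 g/eq = 58,270 g.
(a) Rise: 58,270 g / 522,330 L × 1000 = 111.6 mg/L.

(b) Volume: 2100 m³ = 2,100,000 L.
(b) CYA to add: (42 − 25) = 17 mg/L × 2,100,000 L = 35,700 g cyanuric acid.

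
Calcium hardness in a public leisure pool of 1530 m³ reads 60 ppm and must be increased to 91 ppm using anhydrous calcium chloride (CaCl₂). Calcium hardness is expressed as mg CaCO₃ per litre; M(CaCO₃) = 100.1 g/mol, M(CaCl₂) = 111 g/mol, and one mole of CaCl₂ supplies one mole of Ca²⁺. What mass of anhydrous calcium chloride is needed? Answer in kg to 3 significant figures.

Volume: 1530 m³ = 1,530,000 L.
Hardness to add: (91 − 60) = 31 mg/L as CaCO₃ × 1,530,000 L = 47,430 g as CaCO₃.
Moles of Ca²⁺ (1 mol Ca²⁺ ≡ 1 mol CaCO₃): 47,430 / 100.1 g/mol = 473.8 mol.
Mass of CaCl₂: 473.8 × 111 = 52,590 g.

52.6 kg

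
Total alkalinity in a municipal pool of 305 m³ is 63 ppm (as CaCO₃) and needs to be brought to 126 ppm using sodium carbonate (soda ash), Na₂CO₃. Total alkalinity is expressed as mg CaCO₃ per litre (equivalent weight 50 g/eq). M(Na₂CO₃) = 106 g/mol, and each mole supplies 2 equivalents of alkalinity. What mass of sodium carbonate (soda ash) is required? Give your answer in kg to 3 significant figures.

20.4 kg

Volume: 305 m³ = 305,000 L.
Alkalinity to add: (126 − 63) = 63 mg/L as CaCO₃ × 305,000 L = 19,220 g as CaCO₃.
Equivalents: 19,220 g ÷ 50 g/eq = 384.3 eq.
Each mole of Na₂CO₃ supplies 2 eq, so 384.3 / 2 = 192.2 mol.
Mass: 192.2 mol × 106 g/mol = 20,370 g.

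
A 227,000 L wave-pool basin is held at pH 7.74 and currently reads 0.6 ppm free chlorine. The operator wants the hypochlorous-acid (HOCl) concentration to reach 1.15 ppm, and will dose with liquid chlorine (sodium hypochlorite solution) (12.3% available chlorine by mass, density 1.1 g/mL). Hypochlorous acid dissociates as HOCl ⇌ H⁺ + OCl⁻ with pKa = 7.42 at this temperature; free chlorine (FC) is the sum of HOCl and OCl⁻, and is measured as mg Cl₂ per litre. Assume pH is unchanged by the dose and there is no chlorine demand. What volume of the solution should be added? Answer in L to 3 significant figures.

4.95 L

[OCl⁻]/[HOCl] = 10^(pH − pKa) = 10^(7.74 − 7.42) = 2.089; fraction as HOCl = 1/(1 + 2.089) = 0.3237.
Free chlorine required for 1.15 ppm HOCl: 1.15 / 0.3237 = 3.553 ppm.
FC to add: 3.553 − 0.6 = 2.953 mg/L as Cl₂.
Cl₂ equivalent: 2.953 mg/L × 227,000 L = 670.3 g.
Product at 12.3% available Cl: 670.3 / 0.123 = 5449 g.
Volume: 5449 g ÷ 1.1 g/mL = 4954 mL.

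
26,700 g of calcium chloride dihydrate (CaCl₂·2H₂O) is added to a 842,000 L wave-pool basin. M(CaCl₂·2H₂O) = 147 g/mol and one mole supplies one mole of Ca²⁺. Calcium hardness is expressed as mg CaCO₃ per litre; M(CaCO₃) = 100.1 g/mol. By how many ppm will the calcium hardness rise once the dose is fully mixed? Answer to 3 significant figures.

21.6 ppm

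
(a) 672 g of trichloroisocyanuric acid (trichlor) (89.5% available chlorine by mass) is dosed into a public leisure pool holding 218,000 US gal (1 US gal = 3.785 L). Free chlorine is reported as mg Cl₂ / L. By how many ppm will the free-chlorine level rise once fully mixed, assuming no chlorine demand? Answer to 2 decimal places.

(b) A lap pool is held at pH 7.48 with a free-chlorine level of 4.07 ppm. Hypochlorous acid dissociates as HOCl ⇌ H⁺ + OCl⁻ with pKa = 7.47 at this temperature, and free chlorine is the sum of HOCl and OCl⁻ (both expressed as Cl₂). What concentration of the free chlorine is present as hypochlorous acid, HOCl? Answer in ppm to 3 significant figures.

(a) 0.73 ppm; (b) 2.01 ppm

(a) Volume: 218,000 US gal × 3.785 L/gal = 825,130 L.
(a) Available chlorine delivered: 672 g × 0.895 = 601.4 g as Cl₂.
(a) Concentration rise: 601.4 g / 825,130 L = 0.7289 mg/L = 0.73 ppm.

(b) [OCl⁻]/[HOCl] = 10^(pH − pKa) = 10^(7.48 − 7.47) = 10^0.01 = 1.023.
(b) Fraction as HOCl = 1 / (1 + 1.023) = 0.4942.
(b) HOCl = 0.4942 × 4.07 ppm = 2.012 ppm.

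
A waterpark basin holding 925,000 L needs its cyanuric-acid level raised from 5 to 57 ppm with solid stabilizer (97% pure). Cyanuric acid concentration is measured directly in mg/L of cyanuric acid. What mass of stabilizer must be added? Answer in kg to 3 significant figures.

49.6 kg

CYA to add: (57 − 5) = 52 mg/L × 925,000 L = 48,100 g cyanuric acid.
At 97% purity: 48,100 / 0.97 = 49,590 g product.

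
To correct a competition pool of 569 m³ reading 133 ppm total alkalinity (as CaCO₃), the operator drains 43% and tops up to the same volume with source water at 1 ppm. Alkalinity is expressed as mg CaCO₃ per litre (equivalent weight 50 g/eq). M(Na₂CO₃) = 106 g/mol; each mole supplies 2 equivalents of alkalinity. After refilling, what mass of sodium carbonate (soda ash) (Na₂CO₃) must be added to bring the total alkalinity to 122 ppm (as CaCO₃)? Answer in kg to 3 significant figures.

27.6 kg

Volume: 569 m³ = 569,000 L.
After draining 43% and refilling: 133 × 0.57 + 1 × 0.43 = 76.24 ppm.
Deficit to target: 122 − 76.24 = 45.76 mg/L.
As CaCO₃: 45.76 mg/L × 569,000 L = 26,040 g; ÷ 50 g/eq ÷ 2 = 260.4 mol Na₂CO₃.
Mass: 260.4 × 106 = 27,600 g.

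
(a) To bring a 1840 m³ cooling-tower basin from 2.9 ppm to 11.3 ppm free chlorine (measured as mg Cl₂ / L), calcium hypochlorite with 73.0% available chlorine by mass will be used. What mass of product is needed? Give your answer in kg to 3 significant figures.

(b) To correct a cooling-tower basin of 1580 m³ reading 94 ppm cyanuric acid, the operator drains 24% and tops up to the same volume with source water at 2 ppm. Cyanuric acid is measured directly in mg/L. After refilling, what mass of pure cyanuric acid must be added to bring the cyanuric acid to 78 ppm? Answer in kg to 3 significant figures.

(a) 21.2 kg; (b) 9.61 kg

(a) Volume: 1840 m³ = 1,840,000 L.
(a) Chlorine deficit: 11.3 − 2.9 = 8.4 ppm = 8.4 mg/L as Cl₂.
(a) Cl₂ equivalent needed: 8.4 mg/L × 1,840,000 L = 15,460,000 mg = 15,460 g.
(a) Product at 73.0% available chlorine: 15,460 / 0.73 = 21,170 g.

(b) Volume: 1580 m³ = 1,580,000 L.
(b) After draining 24% and refilling: 94 × 0.76 + 2 × 0.24 = 71.92 ppm.
(b) Deficit to target: 78 − 71.92 = 6.08 mg/L.
(b) Mass: 6.08 mg/L × 1,580,000 L = 9606 g cyanuric acid.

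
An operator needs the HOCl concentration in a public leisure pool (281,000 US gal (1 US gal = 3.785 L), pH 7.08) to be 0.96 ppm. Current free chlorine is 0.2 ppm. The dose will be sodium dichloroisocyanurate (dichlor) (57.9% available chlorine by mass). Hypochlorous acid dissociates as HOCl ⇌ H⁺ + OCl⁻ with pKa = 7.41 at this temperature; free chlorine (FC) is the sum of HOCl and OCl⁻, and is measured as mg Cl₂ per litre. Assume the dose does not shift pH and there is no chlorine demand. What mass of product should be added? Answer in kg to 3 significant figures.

Volume: 281,000 US gal × 3.785 L/gal = 1,063,585 L.
[OCl⁻]/[HOCl] = 10^(pH − pKa) = 10^(7.08 − 7.41) = 0.4677; fraction as HOCl = 1/(1 + 0.4677) = 0.6813.
Free chlorine required for 0.96 ppm HOCl: 0.96 / 0.6813 = 1.409 ppm.
FC to add: 1.409 − 0.2 = 1.209 mg/L as Cl₂.
Cl₂ equivalent: 1.209 mg/L × 1,063,585 L = 1286 g.
Product at 57.9% available Cl: 1286 / 0.579 = 2221 g.

2.22 kg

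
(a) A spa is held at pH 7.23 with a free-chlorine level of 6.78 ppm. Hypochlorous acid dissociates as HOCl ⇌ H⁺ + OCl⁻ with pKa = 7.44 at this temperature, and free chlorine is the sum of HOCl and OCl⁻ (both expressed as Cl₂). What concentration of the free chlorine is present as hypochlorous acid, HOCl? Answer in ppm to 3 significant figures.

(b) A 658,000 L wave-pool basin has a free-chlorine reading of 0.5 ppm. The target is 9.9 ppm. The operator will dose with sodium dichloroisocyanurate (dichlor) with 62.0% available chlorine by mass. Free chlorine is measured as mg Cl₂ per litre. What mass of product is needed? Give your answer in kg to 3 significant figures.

(a) [OCl⁻]/[HOCl] = 10^(pH − pKa) = 10^(7.23 − 7.44) = 10^-0.21 = 0.6166.
(a) Fraction as HOCl = 1 / (1 + 0.6166) = 0.6186.
(a) HOCl = 0.6186 × 6.78 ppm = 4.194 ppm.

(b) Chlorine deficit: 9.9 − 0.5 = 9.4 ppm = 9.4 mg/L as Cl₂.
(b) Cl₂ equivalent needed: 9.4 mg/L × 658,000 L = 6,185,000 mg = 6185 g.
(b) Product at 62.0% available chlorine: 6185 / 0.62 = 9976 g.

(a) 4.19 ppm; (b) 9.98 kg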